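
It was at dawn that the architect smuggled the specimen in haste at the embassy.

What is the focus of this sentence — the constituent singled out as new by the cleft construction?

at dawn

In an it-cleft "It was X that/who ...", the clefted constituent X is the focus; the that/who-clause expresses the presupposed open proposition.
Here the focus is "at dawn". The backgrounded (presupposed) material includes "the architect", "the specimen", "at the embassy" and "in haste".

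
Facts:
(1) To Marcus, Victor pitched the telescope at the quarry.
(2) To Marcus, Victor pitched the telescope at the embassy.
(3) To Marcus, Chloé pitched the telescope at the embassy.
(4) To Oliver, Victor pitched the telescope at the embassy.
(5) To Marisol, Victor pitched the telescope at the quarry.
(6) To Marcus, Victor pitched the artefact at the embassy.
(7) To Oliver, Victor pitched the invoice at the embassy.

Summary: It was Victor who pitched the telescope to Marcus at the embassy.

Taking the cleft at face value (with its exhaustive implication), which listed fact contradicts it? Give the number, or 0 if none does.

3

Focus of the cleft: "Victor" (the agent). Presupposed background: same thing, recipient, setting (the telescope / Marcus / at the embassy).
The exhaustive reading says no other agent fits that background.
Fact (3) shares the background but with agent = Chloé; exhaustivity is violated.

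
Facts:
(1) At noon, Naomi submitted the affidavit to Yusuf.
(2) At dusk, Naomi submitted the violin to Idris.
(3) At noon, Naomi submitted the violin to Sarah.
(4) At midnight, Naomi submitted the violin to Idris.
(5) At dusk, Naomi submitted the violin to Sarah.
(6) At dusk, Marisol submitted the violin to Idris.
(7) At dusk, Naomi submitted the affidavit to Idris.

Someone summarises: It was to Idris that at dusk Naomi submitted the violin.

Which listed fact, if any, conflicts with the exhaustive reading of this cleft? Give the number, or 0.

Focus of the cleft: "Idris" (the recipient). Presupposed background: same agent, thing, setting (Naomi / the violin / at dusk).
The exhaustive reading says no other recipient fits that background.
But fact (5) also has same agent, thing, setting (Naomi / the violin / at dusk), with recipient = Sarah — so the exhaustive reading fails.

5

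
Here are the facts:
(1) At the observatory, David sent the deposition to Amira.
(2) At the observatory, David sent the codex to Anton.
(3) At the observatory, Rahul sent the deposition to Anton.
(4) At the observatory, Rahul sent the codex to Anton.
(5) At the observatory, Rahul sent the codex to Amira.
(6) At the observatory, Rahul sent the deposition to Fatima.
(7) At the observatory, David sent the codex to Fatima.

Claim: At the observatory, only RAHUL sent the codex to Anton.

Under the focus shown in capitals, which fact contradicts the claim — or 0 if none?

2

The capitals mark "Rahul" as focus. So "only" rules out other agents, with the rest (the codex as thing and Anton as recipient and at the observatory as setting) as background.
Fact (2) shares the background but differs in agent (David) — a counterexample.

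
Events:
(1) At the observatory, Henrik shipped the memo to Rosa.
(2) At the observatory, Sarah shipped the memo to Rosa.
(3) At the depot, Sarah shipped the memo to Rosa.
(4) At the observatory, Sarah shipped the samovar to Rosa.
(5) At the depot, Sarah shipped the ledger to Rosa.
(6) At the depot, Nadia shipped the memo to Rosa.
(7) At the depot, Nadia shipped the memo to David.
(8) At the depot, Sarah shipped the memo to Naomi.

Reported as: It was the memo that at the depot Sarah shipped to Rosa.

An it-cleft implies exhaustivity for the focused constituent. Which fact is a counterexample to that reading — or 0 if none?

5

The cleft puts "the memo" in focus and presupposes the open proposition with same agent, recipient, setting (Sarah / Rosa / at the depot).
The exhaustive reading says no other thing fits that background.
But fact (5) also has same agent, recipient, setting (Sarah / Rosa / at the depot), with thing = the ledger — so the exhaustive reading fails.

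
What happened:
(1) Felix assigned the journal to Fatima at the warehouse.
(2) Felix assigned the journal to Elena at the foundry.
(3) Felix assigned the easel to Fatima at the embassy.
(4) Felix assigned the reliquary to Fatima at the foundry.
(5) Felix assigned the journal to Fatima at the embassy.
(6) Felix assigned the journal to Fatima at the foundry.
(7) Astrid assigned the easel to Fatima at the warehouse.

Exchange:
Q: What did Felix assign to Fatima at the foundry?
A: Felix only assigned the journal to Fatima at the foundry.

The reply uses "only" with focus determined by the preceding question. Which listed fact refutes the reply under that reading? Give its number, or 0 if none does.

The question "What did ...?" targets the thing, so in the reply the focus falls on "the journal".
So "only" ranges over things; the rest (Felix as agent and Fatima as recipient and at the foundry as setting) is presupposed.
Fact (4) keeps Felix as agent and Fatima as recipient and at the foundry as setting but has thing = the reliquary; that refutes the reply.
(Fact (1) would refute a reading with focus on the setting — but that is not what the question asks.)

4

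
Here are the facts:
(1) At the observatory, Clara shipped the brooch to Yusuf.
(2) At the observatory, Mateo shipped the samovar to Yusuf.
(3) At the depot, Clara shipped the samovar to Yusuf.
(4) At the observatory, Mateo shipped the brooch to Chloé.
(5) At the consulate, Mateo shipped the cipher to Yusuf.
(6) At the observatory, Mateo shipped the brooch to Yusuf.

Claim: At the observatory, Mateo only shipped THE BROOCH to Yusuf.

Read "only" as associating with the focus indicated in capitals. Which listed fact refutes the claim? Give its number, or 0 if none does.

2

The capitals mark "the brooch" as focus. So "only" rules out other things, with the rest (Mateo as agent and Yusuf as recipient and at the observatory as setting) as background.
Fact (2) matches on Mateo as agent and Yusuf as recipient and at the observatory as setting, but has thing = the samovar instead. That refutes the claim.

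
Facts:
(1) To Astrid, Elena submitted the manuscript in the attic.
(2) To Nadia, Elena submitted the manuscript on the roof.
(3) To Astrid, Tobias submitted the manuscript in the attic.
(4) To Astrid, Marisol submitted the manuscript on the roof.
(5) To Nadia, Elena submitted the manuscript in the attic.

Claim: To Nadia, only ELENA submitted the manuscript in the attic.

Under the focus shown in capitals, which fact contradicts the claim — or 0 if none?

0

The capitals mark "Elena" as focus. So "only" rules out other agents, with the rest (same thing, recipient, setting (the manuscript / Nadia / in the attic)) as background.
Every other fact changes something in the background, not just the agent. Nothing refutes the claim.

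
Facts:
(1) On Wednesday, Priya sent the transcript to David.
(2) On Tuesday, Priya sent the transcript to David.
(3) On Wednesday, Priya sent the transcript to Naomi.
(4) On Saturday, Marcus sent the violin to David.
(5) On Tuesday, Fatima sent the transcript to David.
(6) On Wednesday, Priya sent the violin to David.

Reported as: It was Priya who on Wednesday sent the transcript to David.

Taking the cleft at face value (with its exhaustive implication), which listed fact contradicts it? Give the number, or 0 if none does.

0

Focus of the cleft: "Priya" (the agent). Presupposed background: thing = the transcript, recipient = David, setting = on Wednesday.
The exhaustive reading says no other agent fits that background.
No listed fact matches the background with a different agent. Exhaustivity holds.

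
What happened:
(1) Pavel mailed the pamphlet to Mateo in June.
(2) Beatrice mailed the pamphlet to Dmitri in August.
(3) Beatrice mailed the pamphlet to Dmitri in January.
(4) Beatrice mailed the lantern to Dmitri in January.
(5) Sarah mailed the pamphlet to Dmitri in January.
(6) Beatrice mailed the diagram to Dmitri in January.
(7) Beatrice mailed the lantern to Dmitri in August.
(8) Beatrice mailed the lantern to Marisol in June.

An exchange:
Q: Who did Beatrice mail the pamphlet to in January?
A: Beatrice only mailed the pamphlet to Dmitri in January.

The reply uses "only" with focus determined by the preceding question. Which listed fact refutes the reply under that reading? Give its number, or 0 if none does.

0

Answering "Who did ... to ...?" puts focus on the recipient — here, "Dmitri".
So "only" ranges over recipients; the rest (same agent, thing, setting (Beatrice / the pamphlet / in January)) is presupposed.
No fact keeps same agent, thing, setting (Beatrice / the pamphlet / in January) while changing the recipient; every other fact differs on something backgrounded. The reply stands.
(Fact (2) would refute a reading with focus on the setting — but that is not what the question asks.)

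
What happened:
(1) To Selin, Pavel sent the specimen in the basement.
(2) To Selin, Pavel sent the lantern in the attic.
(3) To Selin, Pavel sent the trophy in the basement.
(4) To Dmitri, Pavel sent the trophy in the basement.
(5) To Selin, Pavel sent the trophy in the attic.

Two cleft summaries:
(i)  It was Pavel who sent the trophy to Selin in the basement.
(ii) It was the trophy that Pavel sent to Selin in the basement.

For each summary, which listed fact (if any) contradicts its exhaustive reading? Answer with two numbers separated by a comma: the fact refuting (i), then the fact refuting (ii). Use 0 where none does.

0, 1

Summary (i) focuses "Pavel" (the agent); background the trophy as thing and Selin as recipient and in the basement as setting. No fact matches that background with a different agent, so 0.
Summary (ii) focuses "the trophy" (the thing); background Pavel as agent and Selin as recipient and in the basement as setting. Fact (1) matches that background with thing = the specimen — refutes (ii).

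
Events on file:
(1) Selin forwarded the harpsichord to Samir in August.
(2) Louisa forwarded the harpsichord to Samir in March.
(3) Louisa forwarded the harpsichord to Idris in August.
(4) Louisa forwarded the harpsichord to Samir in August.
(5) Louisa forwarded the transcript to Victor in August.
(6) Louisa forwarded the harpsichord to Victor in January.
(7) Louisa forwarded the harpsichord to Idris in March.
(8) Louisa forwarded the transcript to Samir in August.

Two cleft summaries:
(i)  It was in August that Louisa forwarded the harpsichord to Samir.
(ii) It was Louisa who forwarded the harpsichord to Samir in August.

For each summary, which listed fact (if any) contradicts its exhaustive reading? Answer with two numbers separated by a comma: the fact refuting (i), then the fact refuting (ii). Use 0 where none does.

Summary (i) focuses "in August" (the setting); background Louisa as agent and the harpsichord as thing and Samir as recipient. Fact (2) matches that background with setting = in March — refutes (i).
Summary (ii) focuses "Louisa" (the agent); background the harpsichord as thing and Samir as recipient and in August as setting. Fact (1) matches that background with agent = Selin — refutes (ii).

2, 1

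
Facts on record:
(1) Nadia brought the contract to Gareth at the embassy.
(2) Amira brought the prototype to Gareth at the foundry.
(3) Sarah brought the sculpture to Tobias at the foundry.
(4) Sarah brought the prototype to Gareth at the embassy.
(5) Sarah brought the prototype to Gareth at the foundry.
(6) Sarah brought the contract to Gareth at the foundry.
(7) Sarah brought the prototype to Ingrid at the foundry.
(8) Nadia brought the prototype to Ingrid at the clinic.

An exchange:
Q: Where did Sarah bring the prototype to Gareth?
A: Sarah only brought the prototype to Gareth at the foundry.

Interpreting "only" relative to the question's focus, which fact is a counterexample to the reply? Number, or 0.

4

The question "Where did ...?" targets the setting, so in the reply the focus falls on "at the foundry".
So "only" ranges over settings; the rest (same agent, thing, recipient (Sarah / the prototype / Gareth)) is presupposed.
Fact (4) keeps same agent, thing, recipient (Sarah / the prototype / Gareth) but has setting = at the embassy; that refutes the reply.
(Fact (6) would refute a reading with focus on the thing — but that is not what the question asks.)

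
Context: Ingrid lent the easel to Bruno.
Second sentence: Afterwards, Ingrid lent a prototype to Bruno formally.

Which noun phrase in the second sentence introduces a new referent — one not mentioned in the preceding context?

a prototype

"Ingrid" and "Bruno" in the second sentence are given — already mentioned in the context.
"a prototype" has no antecedent in the context; it is discourse-new (the indefinite article also signals a new referent).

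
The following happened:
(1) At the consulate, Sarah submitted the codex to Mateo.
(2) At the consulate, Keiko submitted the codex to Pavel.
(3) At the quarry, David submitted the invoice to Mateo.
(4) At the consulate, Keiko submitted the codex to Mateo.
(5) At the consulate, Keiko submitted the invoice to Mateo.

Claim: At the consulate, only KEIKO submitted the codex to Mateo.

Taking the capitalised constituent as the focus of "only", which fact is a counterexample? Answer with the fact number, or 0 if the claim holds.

1

Focus (in capitals) is "Keiko" — the agent. "Only" excludes alternative agents while holding fixed thing = the codex, recipient = Mateo, setting = at the consulate.
Fact (1) shares the background but differs in agent (Sarah) — a counterexample.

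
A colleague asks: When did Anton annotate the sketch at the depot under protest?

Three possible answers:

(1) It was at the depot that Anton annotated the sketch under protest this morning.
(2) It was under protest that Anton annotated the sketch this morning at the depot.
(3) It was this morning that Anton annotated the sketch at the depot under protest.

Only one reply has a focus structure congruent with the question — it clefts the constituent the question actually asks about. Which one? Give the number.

3

The question word "when" targets the time.
Option (1) clefts "at the depot" — the location, not what was asked.
Option (2) clefts "under protest" — the manner, not what was asked.
Option (3) clefts "this morning" — that matches what the question asks about.
So the congruent reply is (3).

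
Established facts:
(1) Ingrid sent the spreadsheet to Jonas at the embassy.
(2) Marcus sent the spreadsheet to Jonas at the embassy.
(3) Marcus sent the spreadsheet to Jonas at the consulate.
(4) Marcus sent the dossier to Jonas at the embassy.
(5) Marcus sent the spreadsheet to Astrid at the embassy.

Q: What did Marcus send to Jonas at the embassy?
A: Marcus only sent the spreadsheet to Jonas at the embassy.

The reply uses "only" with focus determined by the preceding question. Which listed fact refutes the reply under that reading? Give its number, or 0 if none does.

4

Answering "What did ...?" puts focus on the thing — here, "the spreadsheet".
So "only" ranges over things; the rest (Marcus as agent and Jonas as recipient and at the embassy as setting) is presupposed.
Fact (4) shares the background with a different thing (the dossier) — counterexample.
(Fact (5) would refute a reading with focus on the recipient — but that is not what the question asks.)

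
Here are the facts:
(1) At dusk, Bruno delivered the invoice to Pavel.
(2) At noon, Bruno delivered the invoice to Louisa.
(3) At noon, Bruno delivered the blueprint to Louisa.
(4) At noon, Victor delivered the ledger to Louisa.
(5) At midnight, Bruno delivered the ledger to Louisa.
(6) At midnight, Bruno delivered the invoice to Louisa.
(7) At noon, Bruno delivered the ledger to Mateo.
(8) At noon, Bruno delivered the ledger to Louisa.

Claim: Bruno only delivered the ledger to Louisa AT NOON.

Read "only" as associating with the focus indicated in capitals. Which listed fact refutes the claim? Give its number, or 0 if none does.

5

The capitals mark "at noon" as focus. So "only" rules out other settings, with the rest (same agent, thing, recipient (Bruno / the ledger / Louisa)) as background.
Fact (5) matches on same agent, thing, recipient (Bruno / the ledger / Louisa), but has setting = at midnight instead. That refutes the claim.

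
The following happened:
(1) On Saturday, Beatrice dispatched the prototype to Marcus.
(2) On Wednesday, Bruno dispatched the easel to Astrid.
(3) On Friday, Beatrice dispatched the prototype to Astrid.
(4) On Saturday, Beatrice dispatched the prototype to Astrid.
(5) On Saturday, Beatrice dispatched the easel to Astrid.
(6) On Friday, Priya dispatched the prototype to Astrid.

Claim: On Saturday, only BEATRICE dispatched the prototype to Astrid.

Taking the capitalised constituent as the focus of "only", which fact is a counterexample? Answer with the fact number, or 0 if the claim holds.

0

The capitals mark "Beatrice" as focus. So "only" rules out other agents, with the rest (thing = the prototype, recipient = Astrid, setting = on Saturday) as background.
No fact matches thing = the prototype, recipient = Astrid, setting = on Saturday with a different agent — every other fact differs on at least one backgrounded slot. So no fact refutes it.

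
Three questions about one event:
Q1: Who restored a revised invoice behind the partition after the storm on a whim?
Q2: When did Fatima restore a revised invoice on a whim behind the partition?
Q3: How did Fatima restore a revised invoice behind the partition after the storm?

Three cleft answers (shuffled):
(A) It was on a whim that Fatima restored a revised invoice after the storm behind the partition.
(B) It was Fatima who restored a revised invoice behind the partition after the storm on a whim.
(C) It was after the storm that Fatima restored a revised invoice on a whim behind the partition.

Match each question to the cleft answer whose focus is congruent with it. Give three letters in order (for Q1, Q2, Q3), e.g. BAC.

Q1 asks about the subject (agent); cleft (B) focuses "Fatima", which is the subject (agent) — so Q1 → B.
Q2 asks about the time; cleft (C) focuses "after the storm", which is the time — so Q2 → C.
Q3 asks about the manner; cleft (A) focuses "on a whim", which is the manner — so Q3 → A.
Mapping: Q1→B, Q2→C, Q3→A.

BCA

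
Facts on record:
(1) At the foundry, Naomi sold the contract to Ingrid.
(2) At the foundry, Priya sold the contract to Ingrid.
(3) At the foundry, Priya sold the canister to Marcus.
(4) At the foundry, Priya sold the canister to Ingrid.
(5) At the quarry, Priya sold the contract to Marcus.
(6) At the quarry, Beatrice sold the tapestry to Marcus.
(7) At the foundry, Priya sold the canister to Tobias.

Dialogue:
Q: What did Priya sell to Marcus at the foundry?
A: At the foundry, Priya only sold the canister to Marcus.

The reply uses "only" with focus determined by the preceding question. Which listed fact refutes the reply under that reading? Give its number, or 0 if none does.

Answering "What did ...?" puts focus on the thing — here, "the canister".
"Only" then excludes alternative things while the background — agent = Priya, recipient = Marcus, setting = at the foundry — is held fixed.
No listed fact shares that background with another thing. Nothing contradicts the reply.
(Fact (4) would refute a reading with focus on the recipient — but that is not what the question asks.)

0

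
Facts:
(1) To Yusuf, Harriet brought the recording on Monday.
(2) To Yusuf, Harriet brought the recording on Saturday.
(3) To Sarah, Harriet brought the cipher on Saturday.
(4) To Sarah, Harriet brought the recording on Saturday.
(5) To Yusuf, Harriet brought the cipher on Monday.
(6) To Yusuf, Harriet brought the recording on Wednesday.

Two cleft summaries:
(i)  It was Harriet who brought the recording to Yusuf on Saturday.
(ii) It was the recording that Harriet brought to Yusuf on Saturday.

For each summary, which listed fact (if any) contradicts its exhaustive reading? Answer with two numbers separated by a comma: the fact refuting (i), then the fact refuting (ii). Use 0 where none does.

(i): focus "Harriet". No fact shares the recording as thing and Yusuf as recipient and on Saturday as setting with a different agent. 0.
(ii): focus "the recording". No fact shares Harriet as agent and Yusuf as recipient and on Saturday as setting with a different thing. 0.

0, 0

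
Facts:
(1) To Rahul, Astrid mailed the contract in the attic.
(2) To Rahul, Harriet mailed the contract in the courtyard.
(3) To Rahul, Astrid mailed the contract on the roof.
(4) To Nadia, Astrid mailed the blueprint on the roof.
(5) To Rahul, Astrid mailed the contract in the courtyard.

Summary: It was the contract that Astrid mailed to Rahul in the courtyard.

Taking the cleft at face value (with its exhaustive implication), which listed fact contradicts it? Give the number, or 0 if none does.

Focus of the cleft: "the contract" (the thing). Presupposed background: agent = Astrid, recipient = Rahul, setting = in the courtyard.
The exhaustive reading says no other thing fits that background.
No listed fact matches the background with a different thing. Exhaustivity holds.

0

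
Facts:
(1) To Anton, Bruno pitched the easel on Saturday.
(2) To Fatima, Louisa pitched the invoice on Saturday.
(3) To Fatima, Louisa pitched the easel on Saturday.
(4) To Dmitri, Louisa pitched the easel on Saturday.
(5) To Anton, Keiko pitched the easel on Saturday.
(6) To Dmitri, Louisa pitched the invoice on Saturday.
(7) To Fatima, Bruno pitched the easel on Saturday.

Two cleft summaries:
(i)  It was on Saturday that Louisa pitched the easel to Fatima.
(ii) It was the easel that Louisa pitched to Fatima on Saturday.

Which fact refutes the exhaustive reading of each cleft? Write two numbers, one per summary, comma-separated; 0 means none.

0, 2

(i): focus "on Saturday". No fact shares Louisa as agent and the easel as thing and Fatima as recipient with a different setting. 0.
(ii): focus "the easel". Looking for Louisa as agent and Fatima as recipient and on Saturday as setting with some other thing — fact (2) has the invoice there. Refuted.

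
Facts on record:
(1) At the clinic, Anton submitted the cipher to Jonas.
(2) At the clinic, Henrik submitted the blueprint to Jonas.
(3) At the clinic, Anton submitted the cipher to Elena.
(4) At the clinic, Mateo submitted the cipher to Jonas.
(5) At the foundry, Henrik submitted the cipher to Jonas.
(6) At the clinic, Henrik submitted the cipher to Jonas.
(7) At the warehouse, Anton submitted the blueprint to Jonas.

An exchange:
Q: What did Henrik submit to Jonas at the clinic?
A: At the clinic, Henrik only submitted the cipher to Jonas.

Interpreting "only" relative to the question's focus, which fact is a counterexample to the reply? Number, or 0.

Answering "What did ...?" puts focus on the thing — here, "the cipher".
So "only" ranges over things; the rest (same agent, recipient, setting (Henrik / Jonas / at the clinic)) is presupposed.
Fact (2) keeps same agent, recipient, setting (Henrik / Jonas / at the clinic) but has thing = the blueprint; that refutes the reply.
(Fact (5) would refute a reading with focus on the setting — but that is not what the question asks.)

2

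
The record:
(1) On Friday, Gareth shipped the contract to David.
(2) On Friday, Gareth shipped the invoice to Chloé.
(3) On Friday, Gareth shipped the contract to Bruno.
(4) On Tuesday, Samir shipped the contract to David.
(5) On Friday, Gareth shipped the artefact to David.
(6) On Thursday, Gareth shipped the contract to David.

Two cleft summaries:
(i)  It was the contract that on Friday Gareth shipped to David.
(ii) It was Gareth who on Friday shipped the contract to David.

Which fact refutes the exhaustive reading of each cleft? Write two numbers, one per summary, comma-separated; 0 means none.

5, 0

Summary (i) focuses "the contract" (the thing); background Gareth as agent and David as recipient and on Friday as setting. Fact (5) matches that background with thing = the artefact — refutes (i).
Summary (ii) focuses "Gareth" (the agent); background the contract as thing and David as recipient and on Friday as setting. No fact matches that background with a different agent, so 0.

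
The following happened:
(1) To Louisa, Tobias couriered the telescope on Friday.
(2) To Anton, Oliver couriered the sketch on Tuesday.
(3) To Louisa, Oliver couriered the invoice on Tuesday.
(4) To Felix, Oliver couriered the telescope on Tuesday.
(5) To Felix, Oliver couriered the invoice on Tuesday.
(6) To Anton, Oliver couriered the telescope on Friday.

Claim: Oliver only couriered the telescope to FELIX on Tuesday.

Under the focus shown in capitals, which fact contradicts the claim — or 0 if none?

0

Focus (in capitals) is "Felix" — the recipient. "Only" excludes alternative recipients while holding fixed same agent, thing, setting (Oliver / the telescope / on Tuesday).
Every other fact changes something in the background, not just the recipient. Nothing refutes the claim.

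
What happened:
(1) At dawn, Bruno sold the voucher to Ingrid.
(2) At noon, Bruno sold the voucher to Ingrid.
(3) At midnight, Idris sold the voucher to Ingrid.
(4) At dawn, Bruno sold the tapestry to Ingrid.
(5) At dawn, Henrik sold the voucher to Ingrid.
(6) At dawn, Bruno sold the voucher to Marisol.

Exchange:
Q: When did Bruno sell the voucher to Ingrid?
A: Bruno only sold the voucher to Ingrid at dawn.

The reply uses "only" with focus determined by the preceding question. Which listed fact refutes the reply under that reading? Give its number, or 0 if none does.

2

Answering "When did ...?" puts focus on the setting — here, "at dawn".
So "only" ranges over settings; the rest (same agent, thing, recipient (Bruno / the voucher / Ingrid)) is presupposed.
Fact (2) shares the background with a different setting (at noon) — counterexample.
(Fact (4) would refute a reading with focus on the thing — but that is not what the question asks.)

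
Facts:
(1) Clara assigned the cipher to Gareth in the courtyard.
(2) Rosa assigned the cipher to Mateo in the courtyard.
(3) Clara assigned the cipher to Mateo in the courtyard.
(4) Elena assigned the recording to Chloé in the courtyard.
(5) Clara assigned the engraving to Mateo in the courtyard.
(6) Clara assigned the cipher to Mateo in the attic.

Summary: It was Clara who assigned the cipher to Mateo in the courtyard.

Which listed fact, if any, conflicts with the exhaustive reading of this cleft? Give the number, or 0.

The cleft puts "Clara" in focus and presupposes the open proposition with same thing, recipient, setting (the cipher / Mateo / in the courtyard).
The exhaustive reading says no other agent fits that background.
But fact (2) also has same thing, recipient, setting (the cipher / Mateo / in the courtyard), with agent = Rosa — so the exhaustive reading fails.

2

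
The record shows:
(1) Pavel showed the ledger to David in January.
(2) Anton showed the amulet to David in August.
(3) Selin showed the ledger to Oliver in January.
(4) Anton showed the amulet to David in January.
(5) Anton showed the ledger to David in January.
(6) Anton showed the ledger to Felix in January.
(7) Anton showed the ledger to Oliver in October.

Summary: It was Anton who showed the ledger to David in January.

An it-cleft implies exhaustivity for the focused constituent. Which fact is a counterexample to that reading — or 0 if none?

1

The cleft puts "Anton" in focus and presupposes the open proposition with thing = the ledger, recipient = David, setting = in January.
The exhaustive reading says no other agent fits that background.
But fact (1) also has thing = the ledger, recipient = David, setting = in January, with agent = Pavel — so the exhaustive reading fails.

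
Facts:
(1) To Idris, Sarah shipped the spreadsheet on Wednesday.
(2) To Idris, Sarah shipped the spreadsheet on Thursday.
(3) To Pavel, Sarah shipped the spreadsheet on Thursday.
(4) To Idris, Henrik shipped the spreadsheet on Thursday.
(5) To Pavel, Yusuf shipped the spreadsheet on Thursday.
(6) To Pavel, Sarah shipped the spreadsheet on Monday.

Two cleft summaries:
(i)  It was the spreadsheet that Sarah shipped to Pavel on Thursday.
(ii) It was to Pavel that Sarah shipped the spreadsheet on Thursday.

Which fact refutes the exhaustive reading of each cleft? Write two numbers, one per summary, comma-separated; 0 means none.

0, 2

(i): focus "the spreadsheet". No fact shares agent = Sarah, recipient = Pavel, setting = on Thursday with a different thing. 0.
(ii): focus "Pavel". Looking for agent = Sarah, thing = the spreadsheet, setting = on Thursday with some other recipient — fact (2) has Idris there. Refuted.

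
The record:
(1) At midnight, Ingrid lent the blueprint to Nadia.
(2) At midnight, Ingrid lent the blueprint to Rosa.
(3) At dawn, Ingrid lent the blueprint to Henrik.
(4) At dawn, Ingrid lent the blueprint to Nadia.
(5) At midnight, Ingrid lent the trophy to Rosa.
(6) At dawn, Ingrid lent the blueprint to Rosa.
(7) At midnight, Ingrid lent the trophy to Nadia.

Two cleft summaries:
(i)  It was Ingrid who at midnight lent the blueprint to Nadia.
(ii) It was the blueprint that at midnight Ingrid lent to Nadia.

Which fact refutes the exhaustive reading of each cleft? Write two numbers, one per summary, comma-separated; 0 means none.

Summary (i) focuses "Ingrid" (the agent); background thing = the blueprint, recipient = Nadia, setting = at midnight. No fact matches that background with a different agent, so 0.
Summary (ii) focuses "the blueprint" (the thing); background agent = Ingrid, recipient = Nadia, setting = at midnight. Fact (7) matches that background with thing = the trophy — refutes (ii).

0, 7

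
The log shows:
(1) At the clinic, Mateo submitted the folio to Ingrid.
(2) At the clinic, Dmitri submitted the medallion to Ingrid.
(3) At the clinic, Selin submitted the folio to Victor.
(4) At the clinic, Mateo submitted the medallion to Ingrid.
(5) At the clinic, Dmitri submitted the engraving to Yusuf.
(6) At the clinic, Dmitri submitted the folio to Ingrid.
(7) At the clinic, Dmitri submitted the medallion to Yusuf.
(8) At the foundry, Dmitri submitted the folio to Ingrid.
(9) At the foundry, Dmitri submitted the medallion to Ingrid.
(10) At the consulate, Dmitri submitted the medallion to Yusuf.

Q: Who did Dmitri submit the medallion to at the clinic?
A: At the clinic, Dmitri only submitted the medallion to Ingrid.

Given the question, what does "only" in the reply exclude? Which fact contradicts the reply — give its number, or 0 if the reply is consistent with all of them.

7

Answering "Who did ... to ...?" puts focus on the recipient — here, "Ingrid".
So "only" ranges over recipients; the rest (same agent, thing, setting (Dmitri / the medallion / at the clinic)) is presupposed.
Fact (7) shares the background with a different recipient (Yusuf) — counterexample.
(Fact (9) would refute a reading with focus on the setting — but that is not what the question asks.)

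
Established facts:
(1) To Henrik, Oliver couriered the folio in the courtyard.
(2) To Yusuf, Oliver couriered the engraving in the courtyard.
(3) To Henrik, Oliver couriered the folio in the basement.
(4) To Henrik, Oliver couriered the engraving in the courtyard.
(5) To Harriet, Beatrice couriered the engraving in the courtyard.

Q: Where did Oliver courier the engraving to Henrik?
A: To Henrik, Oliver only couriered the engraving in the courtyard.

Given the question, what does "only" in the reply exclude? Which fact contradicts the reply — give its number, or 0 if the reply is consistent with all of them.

0

The question "Where did ...?" targets the setting, so in the reply the focus falls on "in the courtyard".
"Only" then excludes alternative settings while the background — agent = Oliver, thing = the engraving, recipient = Henrik — is held fixed.
No listed fact shares that background with another setting. Nothing contradicts the reply.
(Fact (2) would refute a reading with focus on the recipient — but that is not what the question asks.)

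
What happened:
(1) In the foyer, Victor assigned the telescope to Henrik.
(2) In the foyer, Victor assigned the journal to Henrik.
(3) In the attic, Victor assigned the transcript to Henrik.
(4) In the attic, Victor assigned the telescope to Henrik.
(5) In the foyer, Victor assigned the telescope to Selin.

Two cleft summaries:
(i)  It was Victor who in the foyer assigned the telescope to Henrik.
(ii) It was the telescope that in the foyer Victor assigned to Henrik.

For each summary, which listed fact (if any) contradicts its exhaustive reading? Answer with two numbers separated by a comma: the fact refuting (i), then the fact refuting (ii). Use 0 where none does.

0, 2

Summary (i) focuses "Victor" (the agent); background same thing, recipient, setting (the telescope / Henrik / in the foyer). No fact matches that background with a different agent, so 0.
Summary (ii) focuses "the telescope" (the thing); background same agent, recipient, setting (Victor / Henrik / in the foyer). Fact (2) matches that background with thing = the journal — refutes (ii).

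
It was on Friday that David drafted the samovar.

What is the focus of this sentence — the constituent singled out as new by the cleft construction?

on Friday

In an it-cleft "It was X that/who ...", the clefted constituent X is the focus; the that/who-clause expresses the presupposed open proposition.
Here the focus is "on Friday". The backgrounded (presupposed) material includes "David" and "the samovar".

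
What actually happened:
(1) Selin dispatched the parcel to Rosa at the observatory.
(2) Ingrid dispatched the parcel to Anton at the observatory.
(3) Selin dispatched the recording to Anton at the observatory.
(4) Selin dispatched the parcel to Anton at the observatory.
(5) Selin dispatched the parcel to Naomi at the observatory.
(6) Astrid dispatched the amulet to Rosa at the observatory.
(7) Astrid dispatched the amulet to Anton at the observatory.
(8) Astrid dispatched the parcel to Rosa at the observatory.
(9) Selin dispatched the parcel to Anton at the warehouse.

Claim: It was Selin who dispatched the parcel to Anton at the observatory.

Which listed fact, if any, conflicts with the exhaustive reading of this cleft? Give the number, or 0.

2

The cleft puts "Selin" in focus and presupposes the open proposition with thing = the parcel, recipient = Anton, setting = at the observatory.
Exhaustivity: Selin is the only agent satisfying that background.
Fact (2) shares the background but with agent = Ingrid; exhaustivity is violated.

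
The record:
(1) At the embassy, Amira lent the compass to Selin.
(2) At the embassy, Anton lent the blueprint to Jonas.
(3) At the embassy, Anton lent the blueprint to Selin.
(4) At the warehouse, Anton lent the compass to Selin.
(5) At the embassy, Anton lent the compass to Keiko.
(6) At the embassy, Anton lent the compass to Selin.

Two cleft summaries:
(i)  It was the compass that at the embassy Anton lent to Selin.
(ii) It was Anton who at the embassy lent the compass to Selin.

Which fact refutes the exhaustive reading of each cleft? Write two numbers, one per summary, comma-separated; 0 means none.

(i): focus "the compass". Looking for agent = Anton, recipient = Selin, setting = at the embassy with some other thing — fact (3) has the blueprint there. Refuted.
(ii): focus "Anton". Looking for thing = the compass, recipient = Selin, setting = at the embassy with some other agent — fact (1) has Amira there. Refuted.

3, 1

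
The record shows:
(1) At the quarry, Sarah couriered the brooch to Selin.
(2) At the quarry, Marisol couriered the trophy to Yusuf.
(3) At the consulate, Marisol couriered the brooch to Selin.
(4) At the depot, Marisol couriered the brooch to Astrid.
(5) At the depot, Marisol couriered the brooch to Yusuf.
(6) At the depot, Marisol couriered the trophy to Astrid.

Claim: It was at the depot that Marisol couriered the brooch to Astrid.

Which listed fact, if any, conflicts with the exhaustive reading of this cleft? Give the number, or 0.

0

Focus of the cleft: "at the depot" (the setting). Presupposed background: agent = Marisol, thing = the brooch, recipient = Astrid.
The exhaustive reading says no other setting fits that background.
No listed fact matches the background with a different setting. Exhaustivity holds.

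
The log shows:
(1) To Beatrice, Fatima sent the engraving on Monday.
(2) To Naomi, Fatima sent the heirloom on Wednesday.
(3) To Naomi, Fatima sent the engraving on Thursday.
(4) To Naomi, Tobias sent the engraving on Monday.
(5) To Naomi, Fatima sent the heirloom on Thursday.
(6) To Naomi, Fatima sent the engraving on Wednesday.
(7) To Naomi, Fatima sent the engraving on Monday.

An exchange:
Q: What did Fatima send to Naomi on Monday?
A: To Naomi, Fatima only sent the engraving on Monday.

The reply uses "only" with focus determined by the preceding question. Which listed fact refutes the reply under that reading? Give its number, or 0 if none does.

The question "What did ...?" targets the thing, so in the reply the focus falls on "the engraving".
So "only" ranges over things; the rest (Fatima as agent and Naomi as recipient and on Monday as setting) is presupposed.
No listed fact shares that background with another thing. Nothing contradicts the reply.
(Fact (1) would refute a reading with focus on the recipient — but that is not what the question asks.)

0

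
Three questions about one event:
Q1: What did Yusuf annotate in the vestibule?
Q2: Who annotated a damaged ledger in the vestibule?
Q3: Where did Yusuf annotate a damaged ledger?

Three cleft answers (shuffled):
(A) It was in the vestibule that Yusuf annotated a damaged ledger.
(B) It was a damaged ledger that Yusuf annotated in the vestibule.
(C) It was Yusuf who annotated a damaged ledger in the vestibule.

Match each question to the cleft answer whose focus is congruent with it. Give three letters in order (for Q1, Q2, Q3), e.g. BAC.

Q1 asks about the direct object; cleft (B) focuses "a damaged ledger", which is the direct object — so Q1 → B.
Q2 asks about the subject (agent); cleft (C) focuses "Yusuf", which is the subject (agent) — so Q2 → C.
Q3 asks about the location; cleft (A) focuses "in the vestibule", which is the location — so Q3 → A.
Mapping: Q1→B, Q2→C, Q3→A.

BCA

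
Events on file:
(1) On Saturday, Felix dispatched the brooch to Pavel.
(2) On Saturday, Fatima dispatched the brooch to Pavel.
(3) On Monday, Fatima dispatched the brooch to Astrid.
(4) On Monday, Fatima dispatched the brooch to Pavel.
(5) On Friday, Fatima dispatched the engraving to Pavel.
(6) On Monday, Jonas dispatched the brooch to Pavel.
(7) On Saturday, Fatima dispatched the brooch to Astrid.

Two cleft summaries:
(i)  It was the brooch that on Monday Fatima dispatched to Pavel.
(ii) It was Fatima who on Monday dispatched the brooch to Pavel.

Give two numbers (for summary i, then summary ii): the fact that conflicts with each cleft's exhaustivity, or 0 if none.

Summary (i) focuses "the brooch" (the thing); background same agent, recipient, setting (Fatima / Pavel / on Monday). No fact matches that background with a different thing, so 0.
Summary (ii) focuses "Fatima" (the agent); background same thing, recipient, setting (the brooch / Pavel / on Monday). Fact (6) matches that background with agent = Jonas — refutes (ii).

0, 6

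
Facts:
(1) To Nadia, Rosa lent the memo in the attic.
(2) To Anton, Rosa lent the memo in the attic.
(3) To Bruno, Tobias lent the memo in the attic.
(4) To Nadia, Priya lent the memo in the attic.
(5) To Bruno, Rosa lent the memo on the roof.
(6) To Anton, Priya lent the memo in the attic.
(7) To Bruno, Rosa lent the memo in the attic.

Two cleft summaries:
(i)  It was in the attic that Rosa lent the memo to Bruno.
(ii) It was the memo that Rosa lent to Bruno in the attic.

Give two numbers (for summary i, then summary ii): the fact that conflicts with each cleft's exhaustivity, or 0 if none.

5, 0

(i): focus "in the attic". Looking for Rosa as agent and the memo as thing and Bruno as recipient with some other setting — fact (5) has on the roof there. Refuted.
(ii): focus "the memo". No fact shares Rosa as agent and Bruno as recipient and in the attic as setting with a different thing. 0.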